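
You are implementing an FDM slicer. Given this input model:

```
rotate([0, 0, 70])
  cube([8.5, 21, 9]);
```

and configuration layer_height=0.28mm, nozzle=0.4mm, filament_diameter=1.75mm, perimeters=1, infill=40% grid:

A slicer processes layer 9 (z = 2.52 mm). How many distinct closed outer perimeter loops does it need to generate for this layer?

1

At z = 2.52 mm: the cube (footprint 8.5×21) is included at this height; (rotated 70° about Z; rotation is an isometry so areas/perimeters/island counts are preserved). The result has 1 disconnected region.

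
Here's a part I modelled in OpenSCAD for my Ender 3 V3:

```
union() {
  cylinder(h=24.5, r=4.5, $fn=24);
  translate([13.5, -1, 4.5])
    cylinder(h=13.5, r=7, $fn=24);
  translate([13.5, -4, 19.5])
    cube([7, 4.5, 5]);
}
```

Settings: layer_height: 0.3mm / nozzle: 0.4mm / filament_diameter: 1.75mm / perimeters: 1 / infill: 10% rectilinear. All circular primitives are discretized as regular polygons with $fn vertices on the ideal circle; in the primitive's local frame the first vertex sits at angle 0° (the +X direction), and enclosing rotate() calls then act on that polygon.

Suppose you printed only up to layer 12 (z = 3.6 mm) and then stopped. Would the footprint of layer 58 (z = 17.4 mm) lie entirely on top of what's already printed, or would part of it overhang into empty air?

Compare the two slices. At z = 3.6: the r=4.5 cylinder gives a regular 24-gon of circumradius 4.5 (constant along its height) (area = (24/2)·4.500²·sin(360°/24) = 62.89 mm²); the cylinder at (13.5, -1) is absent (z outside [4.5, 18]); the cube at (13.5, -4) is not intersected at this z (z outside [19.5, 24.5]); Merging all regions: only the r=4.5 cylinder is present, so the union is just that shape — area = 62.89 mm². At z = 17.4: the r=4.5 cylinder gives a regular 24-gon of circumradius 4.5 (constant along its height) (area = (24/2)·4.500²·sin(360°/24) = 62.89 mm²); the cylinder at (13.5, -1): section is a regular 24-gon, circumradius r=7 (area = (24/2)·7.000²·sin(360°/24) = 152.19 mm²); the cube at (13.5, -4) is not intersected at this z (z outside [19.5, 24.5]); Taking the union: the 2 present regions are separate (no shared area or edge), so areas and boundary lengths simply add and each stays a separate island — area = 215.08 mm². Checking containment: at z = 17.4 the cross-section extends beyond the z = 3.6 cross-section by about 152.19 mm².

part overhangs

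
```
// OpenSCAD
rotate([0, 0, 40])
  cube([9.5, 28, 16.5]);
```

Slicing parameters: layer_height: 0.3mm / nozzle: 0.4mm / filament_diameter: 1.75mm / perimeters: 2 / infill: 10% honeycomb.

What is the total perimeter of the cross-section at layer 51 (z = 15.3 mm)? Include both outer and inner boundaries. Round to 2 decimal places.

At z = 15.3 mm: the cube (footprint 9.5×28) is included at this height (perimeter 75.00 mm); (whole slice rotated 40° about Z — lengths, areas and connectivity unchanged). Overall, the cross-section is a single solid region. Total boundary length (outer) = 75.00 mm.

75.00 mm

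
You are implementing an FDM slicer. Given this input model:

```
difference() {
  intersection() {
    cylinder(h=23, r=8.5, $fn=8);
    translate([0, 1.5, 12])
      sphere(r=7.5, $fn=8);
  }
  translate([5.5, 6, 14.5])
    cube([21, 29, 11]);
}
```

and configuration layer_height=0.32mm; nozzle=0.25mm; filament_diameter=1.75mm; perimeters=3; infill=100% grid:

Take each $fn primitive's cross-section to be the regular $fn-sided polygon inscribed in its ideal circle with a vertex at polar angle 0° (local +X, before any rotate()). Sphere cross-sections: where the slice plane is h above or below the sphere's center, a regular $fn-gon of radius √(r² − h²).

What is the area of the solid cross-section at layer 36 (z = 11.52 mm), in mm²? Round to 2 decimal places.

At z = 11.52 mm: the r=8.5 cylinder contributes a regular 8-gon of circumradius 8.5 (area = (8/2)·8.500²·sin(360°/8) = 204.35 mm²); the r=7.5 sphere at (0, 1.5) contributes a regular 8-gon of circumradius √(7.5²−0.48²) = 7.485 (area = (8/2)·7.485²·sin(360°/8) = 158.45 mm²); Taking the intersection: the r=7.5 sphere at (0, 1.5) partially overlaps the r=8.5 cylinder; clipping to the common part keeps 153.20 mm² — area = 153.20 mm²; the cube at (5.5, 6) does not reach this height (z outside [14.5, 25.5]); Subtracting the remaining from the first: none of the subtracted shapes is present at this height, so the result so far is unchanged — area = 153.20 mm². Overall, the cross-section is a single solid region. Net area = 153.20 mm².

153.20 mm²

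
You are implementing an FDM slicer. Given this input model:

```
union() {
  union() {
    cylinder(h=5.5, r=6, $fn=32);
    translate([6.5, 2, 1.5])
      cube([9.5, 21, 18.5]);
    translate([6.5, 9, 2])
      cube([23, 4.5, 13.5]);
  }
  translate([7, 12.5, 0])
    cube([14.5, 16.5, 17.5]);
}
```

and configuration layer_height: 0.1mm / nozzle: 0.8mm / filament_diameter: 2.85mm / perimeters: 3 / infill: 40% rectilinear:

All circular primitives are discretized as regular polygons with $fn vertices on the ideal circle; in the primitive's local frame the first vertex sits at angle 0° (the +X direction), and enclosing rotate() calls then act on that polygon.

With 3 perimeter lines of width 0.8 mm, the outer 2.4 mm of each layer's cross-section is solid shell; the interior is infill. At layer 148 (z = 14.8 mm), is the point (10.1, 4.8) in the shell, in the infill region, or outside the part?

At z = 14.8 mm: the cylinder is not intersected at this z (z outside [0, 5.5]); the cube at (6.5, 2) (footprint 9.5×21) is included at this height; the cube at (6.5, 9) (footprint 23×4.5) is included at this height; Combining (union): the regions partially overlap (shared area 42.75 mm²), so overlapping operands fuse into one piece — 1 connected region; the 14.5×16.5 cube at (7, 12.5) contributes its full rectangle; Combining (union): the regions partially overlap (shared area 100.00 mm²), so overlapping operands fuse into one piece — 1 connected region. Overall, the cross-section is a single solid region. The nearest boundary edge runs (16.00, 2.00)→(6.50, 2.00); distance from the point to it = 2.80 mm. The point is inside the cross-section and 2.80 mm from the nearest boundary — more than the 2.4 mm shell width (3 × 0.8), so it's in the infill interior.

infill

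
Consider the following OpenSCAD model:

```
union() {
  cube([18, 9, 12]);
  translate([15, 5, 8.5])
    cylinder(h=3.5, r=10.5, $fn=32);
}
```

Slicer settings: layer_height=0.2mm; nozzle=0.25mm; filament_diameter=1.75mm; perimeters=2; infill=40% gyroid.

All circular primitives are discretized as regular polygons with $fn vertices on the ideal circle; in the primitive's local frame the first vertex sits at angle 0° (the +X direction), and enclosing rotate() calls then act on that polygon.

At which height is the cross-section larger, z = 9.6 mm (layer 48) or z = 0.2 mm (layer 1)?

layer 48 (z = 9.6 mm)

Layer 48 (z = 9.6): the cube is present — its section is the full 18×9 rectangle (area 162.00 mm²); the r=10.5 cylinder at (15, 5) gives a regular 32-gon of circumradius 10.5 (constant along its height) (area = (32/2)·10.500²·sin(360°/32) = 344.14 mm²); Taking the union: the regions partially overlap — summed areas 506.14 mm² minus the doubly-counted overlap 118.09 mm² gives 388.05 mm² — area = 388.05 mm². So its area = 388.05 mm². Layer 1 (z = 0.2): the cube is present — its section is the full 18×9 rectangle (area 162.00 mm²); the cylinder at (15, 5) does not reach this height (z outside [8.5, 12]); Combining (union): only the 18×9 cube is present, so the union is just that shape — area = 162.00 mm². So its area = 162.00 mm². Layer 48 is larger (388.05 vs 162.00 mm²).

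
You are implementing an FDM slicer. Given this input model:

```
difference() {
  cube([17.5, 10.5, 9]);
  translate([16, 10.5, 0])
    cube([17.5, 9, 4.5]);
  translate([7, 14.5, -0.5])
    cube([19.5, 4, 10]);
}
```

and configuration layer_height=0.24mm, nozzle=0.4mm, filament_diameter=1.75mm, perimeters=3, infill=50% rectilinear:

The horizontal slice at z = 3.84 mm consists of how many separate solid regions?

At z = 3.84 mm: the 17.5×10.5 cube contributes its full rectangle; the cube at (16, 10.5) is present — its section is the full 17.5×9 rectangle; the 19.5×4 cube at (7, 14.5) contributes its full rectangle; After the difference (first − rest): starting from the 17.5×10.5 cube, the 17.5×9 cube at (16, 10.5) misses the remaining region (no effect); the 19.5×4 cube at (7, 14.5) misses the remaining region (no effect) — 1 connected region. The result has 1 disconnected region.

1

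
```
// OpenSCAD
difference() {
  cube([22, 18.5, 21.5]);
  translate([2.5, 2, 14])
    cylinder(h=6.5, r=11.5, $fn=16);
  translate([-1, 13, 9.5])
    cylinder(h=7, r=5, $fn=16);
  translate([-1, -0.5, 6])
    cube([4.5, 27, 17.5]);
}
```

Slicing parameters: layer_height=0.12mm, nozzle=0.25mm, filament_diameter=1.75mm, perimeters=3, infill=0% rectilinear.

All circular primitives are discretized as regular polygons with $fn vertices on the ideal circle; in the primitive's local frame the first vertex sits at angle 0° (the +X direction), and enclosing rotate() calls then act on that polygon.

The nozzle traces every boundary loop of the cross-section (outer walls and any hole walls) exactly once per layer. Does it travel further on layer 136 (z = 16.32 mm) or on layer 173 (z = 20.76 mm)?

Layer 136 (z = 16.32): the 22×18.5 cube contributes its full rectangle (perimeter 81.00 mm); the r=11.5 cylinder at (2.5, 2) contributes a regular 16-gon of circumradius 11.5 (perimeter = 2·16·11.500·sin(180°/16) = 71.79 mm); the r=5 cylinder at (-1, 13) contributes a regular 16-gon of circumradius 5 (perimeter = 2·16·5.000·sin(180°/16) = 31.21 mm); the cube at (-1, -0.5) (footprint 4.5×27) is included at this height (perimeter 63.00 mm); Subtracting the remaining from the first: starting from the 22×18.5 cube, the r=11.5 cylinder at (2.5, 2) partially overlaps it — only the 156.95 mm² overlap (of its 404.88 mm²) is removed, clipping the outline; the r=5 cylinder at (-1, 13) partially overlaps it — only the 13.08 mm² overlap (of its 76.54 mm²) is removed, clipping the outline; the 4.5×27 cube at (-1, -0.5) partially overlaps it — only the 5.62 mm² overlap (of its 121.50 mm²) is removed, clipping the outline — boundary = 69.26 mm. So its perimeter = 69.26 mm. Layer 173 (z = 20.76): the 22×18.5 cube contributes its full rectangle (perimeter 81.00 mm); the cylinder at (2.5, 2) does not reach this height (z outside [14, 20.5]); the cylinder at (-1, 13) is absent (z outside [9.5, 16.5]); the cube at (-1, -0.5) (footprint 4.5×27) is included at this height (perimeter 63.00 mm); Subtracting the remaining from the first: starting from the 22×18.5 cube, the 4.5×27 cube at (-1, -0.5) partially overlaps it — only the 64.75 mm² overlap (of its 121.50 mm²) is removed, clipping the outline — boundary = 74.00 mm. So its perimeter = 74.00 mm. Layer 173 is larger (74.00 vs 69.26 mm).

layer 173 (z = 20.76 mm)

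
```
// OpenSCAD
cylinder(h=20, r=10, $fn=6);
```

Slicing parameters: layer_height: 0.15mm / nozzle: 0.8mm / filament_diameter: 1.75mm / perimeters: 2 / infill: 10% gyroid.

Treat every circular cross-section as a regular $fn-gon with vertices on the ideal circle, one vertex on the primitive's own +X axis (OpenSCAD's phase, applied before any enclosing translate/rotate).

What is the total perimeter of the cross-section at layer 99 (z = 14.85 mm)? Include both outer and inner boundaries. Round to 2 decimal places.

At z = 14.85 mm: the r=10 cylinder contributes a regular 6-gon of circumradius 10 (perimeter = 2·6·10.000·sin(180°/6) = 60.00 mm). Overall, the cross-section is a single solid region. Total boundary length (outer) = 60.00 mm.

60.00 mm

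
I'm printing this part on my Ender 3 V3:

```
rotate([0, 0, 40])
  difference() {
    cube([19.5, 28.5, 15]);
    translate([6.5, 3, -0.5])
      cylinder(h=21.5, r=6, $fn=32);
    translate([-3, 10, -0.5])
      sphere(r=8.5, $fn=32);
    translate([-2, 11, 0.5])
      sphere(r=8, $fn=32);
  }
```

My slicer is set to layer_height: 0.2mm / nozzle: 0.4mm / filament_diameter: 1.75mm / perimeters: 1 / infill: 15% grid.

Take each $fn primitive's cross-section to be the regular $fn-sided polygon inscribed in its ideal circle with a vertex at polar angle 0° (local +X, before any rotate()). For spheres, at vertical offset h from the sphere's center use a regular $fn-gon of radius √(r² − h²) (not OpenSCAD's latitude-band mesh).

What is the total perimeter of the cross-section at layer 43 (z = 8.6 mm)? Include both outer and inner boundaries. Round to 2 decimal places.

110.79 mm

At z = 8.6 mm: the cube (footprint 19.5×28.5) is included at this height (perimeter 96.00 mm); the r=6 cylinder at (6.5, 3) gives a regular 32-gon of circumradius 6 (constant along its height) (perimeter = 2·32·6.000·sin(180°/32) = 37.64 mm); the sphere at (-3, 10) is not intersected at this z (|z−center|=9.100 > r=8.5); the sphere at (-2, 11) is not intersected at this z (|z−center|=8.100 > r=8); After the difference (first − rest): starting from the 19.5×28.5 cube, the r=6 cylinder at (6.5, 3) partially overlaps it — only the 90.50 mm² overlap (of its 112.37 mm²) is removed, clipping the outline — boundary = 110.79 mm; (rotated 40° about Z; rotation is an isometry so areas/perimeters/island counts are preserved). Overall, the cross-section is a single solid region. Total boundary length (outer) = 110.79 mm.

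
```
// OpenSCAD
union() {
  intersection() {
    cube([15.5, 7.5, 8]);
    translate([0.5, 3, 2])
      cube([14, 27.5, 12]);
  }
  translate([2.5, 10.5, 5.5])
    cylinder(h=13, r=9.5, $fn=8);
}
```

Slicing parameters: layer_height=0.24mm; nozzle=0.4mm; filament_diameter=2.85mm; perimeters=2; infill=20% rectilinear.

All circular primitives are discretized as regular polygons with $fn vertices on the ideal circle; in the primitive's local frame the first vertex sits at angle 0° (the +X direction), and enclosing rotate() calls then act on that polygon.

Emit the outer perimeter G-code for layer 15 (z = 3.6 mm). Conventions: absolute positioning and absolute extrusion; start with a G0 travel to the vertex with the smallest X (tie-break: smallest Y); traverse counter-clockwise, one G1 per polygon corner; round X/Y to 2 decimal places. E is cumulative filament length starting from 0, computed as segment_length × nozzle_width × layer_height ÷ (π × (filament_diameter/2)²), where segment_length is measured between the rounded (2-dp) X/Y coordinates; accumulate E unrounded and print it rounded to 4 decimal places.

At z = 3.6 mm: the cube (footprint 15.5×7.5) is included at this height; the cube at (0.5, 3) is present — its section is the full 14×27.5 rectangle; Keeping only the common overlap: the 14×27.5 cube at (0.5, 3) partially overlaps the 15.5×7.5 cube; clipping to the common part keeps 63.00 mm² — 1 connected region; the cylinder at (2.5, 10.5) is absent (z outside [5.5, 18.5]); Combining (union): only the result so far is present, so the union is just that shape — 1 connected region. The outline is a single polygon with 4 vertices. Extrusion per mm of travel: 0.4 × 0.24 / (π × 1.425²) = 0.015048. Accumulating E over each segment gives final E = 0.5568.

G0 X0.50 Y3.00 Z3.60
G1 X14.50 Y3.00 E0.2107
G1 X14.50 Y7.50 E0.2784
G1 X0.50 Y7.50 E0.4891
G1 X0.50 Y3.00 E0.5568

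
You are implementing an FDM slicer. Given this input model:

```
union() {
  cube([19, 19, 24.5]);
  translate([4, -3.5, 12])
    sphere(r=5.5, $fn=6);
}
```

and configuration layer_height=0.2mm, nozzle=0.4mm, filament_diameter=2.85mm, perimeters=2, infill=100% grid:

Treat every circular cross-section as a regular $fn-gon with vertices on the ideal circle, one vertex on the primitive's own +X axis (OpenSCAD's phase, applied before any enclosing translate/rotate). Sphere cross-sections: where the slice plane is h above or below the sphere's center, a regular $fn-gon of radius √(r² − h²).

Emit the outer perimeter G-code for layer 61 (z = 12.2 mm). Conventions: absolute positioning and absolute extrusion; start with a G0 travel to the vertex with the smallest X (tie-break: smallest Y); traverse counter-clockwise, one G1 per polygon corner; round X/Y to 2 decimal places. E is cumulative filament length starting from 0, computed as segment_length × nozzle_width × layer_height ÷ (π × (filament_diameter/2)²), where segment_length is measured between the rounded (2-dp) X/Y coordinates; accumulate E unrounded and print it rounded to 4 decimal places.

At z = 12.2 mm: the cube (footprint 19×19) is included at this height; the sphere at (4, -3.5): section is a regular 6-gon, circumradius = √(r²−h²) = √(5.5²−0.2²) = 5.496; Combining (union): the regions partially overlap (shared area 7.84 mm²), so overlapping operands fuse into one piece — 1 connected region. The outline is a single polygon with 10 vertices. Extrusion per mm of travel: 0.4 × 0.2 / (π × 1.425²) = 0.012540. Accumulating E over each segment gives final E = 1.1740.

G0 X-1.50 Y-3.50 Z12.20
G1 X1.25 Y-8.26 E0.0689
G1 X6.75 Y-8.26 E0.1379
G1 X9.50 Y-3.50 E0.2068
G1 X7.48 Y0.00 E0.2575
G1 X19.00 Y0.00 E0.4020
G1 X19.00 Y19.00 E0.6403
G1 X0.00 Y19.00 E0.8785
G1 X0.00 Y0.00 E1.1168
G1 X0.52 Y0.00 E1.1233
G1 X-1.50 Y-3.50 E1.1740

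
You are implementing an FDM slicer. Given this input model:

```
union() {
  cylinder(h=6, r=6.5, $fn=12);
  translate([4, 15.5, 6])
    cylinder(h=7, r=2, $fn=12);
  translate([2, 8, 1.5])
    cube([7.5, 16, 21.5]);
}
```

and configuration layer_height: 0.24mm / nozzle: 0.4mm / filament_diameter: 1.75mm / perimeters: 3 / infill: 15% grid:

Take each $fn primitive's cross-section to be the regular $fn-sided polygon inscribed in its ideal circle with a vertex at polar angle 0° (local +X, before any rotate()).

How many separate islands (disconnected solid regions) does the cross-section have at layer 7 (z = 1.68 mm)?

2

At z = 1.68 mm: the cylinder: section is a regular 12-gon, circumradius r=6.5; the cylinder at (4, 15.5) is not intersected at this z (z outside [6, 13]); the 7.5×16 cube at (2, 8) contributes its full rectangle; Merging all regions: the 2 present regions are separate (no shared area or edge), so areas and boundary lengths simply add and each stays a separate island — 2 connected regions. Overall, the cross-section has 2 separate islands. Island count = 2.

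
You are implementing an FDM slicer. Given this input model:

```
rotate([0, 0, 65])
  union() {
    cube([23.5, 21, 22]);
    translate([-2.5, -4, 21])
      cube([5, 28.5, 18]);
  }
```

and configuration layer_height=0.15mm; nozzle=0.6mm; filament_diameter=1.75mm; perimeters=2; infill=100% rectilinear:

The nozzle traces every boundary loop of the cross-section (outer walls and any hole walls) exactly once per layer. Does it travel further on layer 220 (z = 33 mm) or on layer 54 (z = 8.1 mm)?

layer 54 (z = 8.1 mm)

Layer 220 (z = 33): the cube does not reach this height (z outside [0, 22]); the cube at (-2.5, -4) is present — its section is the full 5×28.5 rectangle (perimeter 67.00 mm); Taking the union: only the 5×28.5 cube at (-2.5, -4) is present, so the union is just that shape — boundary = 67.00 mm; (rotated 65° about Z; rotation is an isometry so areas/perimeters/island counts are preserved). So its perimeter = 67.00 mm. Layer 54 (z = 8.1): the cube (footprint 23.5×21) is included at this height (perimeter 89.00 mm); the cube at (-2.5, -4) is not intersected at this z (z outside [21, 39]); Taking the union: only the 23.5×21 cube is present, so the union is just that shape — boundary = 89.00 mm; (rotated 65° about Z; rotation is an isometry so areas/perimeters/island counts are preserved). So its perimeter = 89.00 mm. Layer 54 is larger (89.00 vs 67.00 mm).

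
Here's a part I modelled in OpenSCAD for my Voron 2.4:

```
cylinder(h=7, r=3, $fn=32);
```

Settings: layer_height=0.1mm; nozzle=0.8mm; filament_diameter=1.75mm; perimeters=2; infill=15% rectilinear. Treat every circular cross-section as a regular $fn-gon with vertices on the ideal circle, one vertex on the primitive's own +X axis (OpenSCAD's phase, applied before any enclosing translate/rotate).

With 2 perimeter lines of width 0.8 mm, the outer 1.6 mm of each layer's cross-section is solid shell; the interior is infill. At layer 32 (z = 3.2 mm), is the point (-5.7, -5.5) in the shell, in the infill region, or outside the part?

At z = 3.2 mm: the r=3 cylinder gives a regular 32-gon of circumradius 3 (constant along its height). Overall, the cross-section is a single solid region. The nearest boundary edge runs (-2.49, -1.67)→(-2.12, -2.12); distance from the point to it = 4.92 mm. The point is not inside any of the regions above, so it lies outside the cross-section (4.92 mm from the nearest boundary).

outside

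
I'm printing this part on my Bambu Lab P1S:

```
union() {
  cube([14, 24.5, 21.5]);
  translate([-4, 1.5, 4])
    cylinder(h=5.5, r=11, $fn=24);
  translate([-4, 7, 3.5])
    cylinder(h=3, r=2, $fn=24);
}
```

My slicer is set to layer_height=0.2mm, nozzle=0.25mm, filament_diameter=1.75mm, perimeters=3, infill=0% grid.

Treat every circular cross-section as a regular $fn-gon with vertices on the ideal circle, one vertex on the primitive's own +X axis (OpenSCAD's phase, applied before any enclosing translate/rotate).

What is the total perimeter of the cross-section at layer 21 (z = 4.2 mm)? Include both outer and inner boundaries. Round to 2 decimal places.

At z = 4.2 mm: the cube is present — its section is the full 14×24.5 rectangle (perimeter 77.00 mm); the r=11 cylinder at (-4, 1.5) gives a regular 24-gon of circumradius 11 (constant along its height) (perimeter = 2·24·11.000·sin(180°/24) = 68.92 mm); the r=2 cylinder at (-4, 7) gives a regular 24-gon of circumradius 2 (constant along its height) (perimeter = 2·24·2.000·sin(180°/24) = 12.53 mm); Taking the union: the regions partially overlap (shared area 73.97 mm²), so the edge portions inside another operand are dropped and the merged outline is re-measured after clipping — boundary = 112.84 mm. Overall, the cross-section is a single solid region. Total boundary length (outer) = 112.84 mm.

112.84 mm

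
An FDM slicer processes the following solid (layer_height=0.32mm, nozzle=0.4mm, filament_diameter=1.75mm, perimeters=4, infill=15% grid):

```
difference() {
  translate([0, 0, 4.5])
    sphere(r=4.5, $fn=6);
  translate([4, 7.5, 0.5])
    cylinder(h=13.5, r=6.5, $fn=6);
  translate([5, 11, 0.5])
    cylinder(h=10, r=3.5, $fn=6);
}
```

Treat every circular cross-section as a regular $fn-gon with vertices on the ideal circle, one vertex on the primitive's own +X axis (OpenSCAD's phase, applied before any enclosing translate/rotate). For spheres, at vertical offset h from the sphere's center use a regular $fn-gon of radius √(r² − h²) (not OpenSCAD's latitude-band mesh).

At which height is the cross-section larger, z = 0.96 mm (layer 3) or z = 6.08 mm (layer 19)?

layer 19 (z = 6.08 mm)

Layer 3 (z = 0.96): the sphere: section is a regular 6-gon, circumradius = √(r²−h²) = √(4.5²−3.54²) = 2.778 (area = (6/2)·2.778²·sin(360°/6) = 20.05 mm²); the cylinder at (4, 7.5): section is a regular 6-gon, circumradius r=6.5 (area = (6/2)·6.500²·sin(360°/6) = 109.77 mm²); the r=3.5 cylinder at (5, 11) gives a regular 6-gon of circumradius 3.5 (constant along its height) (area = (6/2)·3.500²·sin(360°/6) = 31.83 mm²); Subtracting the remaining from the first: starting from the r=4.5 sphere (20.05 mm²), the r=6.5 cylinder at (4, 7.5) partially overlaps it — only the 0.51 mm² overlap (of its 109.77 mm²) is removed, clipping the outline; the r=3.5 cylinder at (5, 11) misses the remaining region (no effect) — area = 19.55 mm². So its area = 19.55 mm². Layer 19 (z = 6.08): the sphere: section is a regular 6-gon, circumradius = √(r²−h²) = √(4.5²−1.58²) = 4.214 (area = (6/2)·4.214²·sin(360°/6) = 46.13 mm²); the cylinder at (4, 7.5): section is a regular 6-gon, circumradius r=6.5 (area = (6/2)·6.500²·sin(360°/6) = 109.77 mm²); the r=3.5 cylinder at (5, 11) gives a regular 6-gon of circumradius 3.5 (constant along its height) (area = (6/2)·3.500²·sin(360°/6) = 31.83 mm²); After the difference (first − rest): starting from the r=4.5 sphere (46.13 mm²), the r=6.5 cylinder at (4, 7.5) partially overlaps it — only the 4.24 mm² overlap (of its 109.77 mm²) is removed, clipping the outline; the r=3.5 cylinder at (5, 11) misses the remaining region (no effect) — area = 41.89 mm². So its area = 41.89 mm². Layer 19 is larger (41.89 vs 19.55 mm²).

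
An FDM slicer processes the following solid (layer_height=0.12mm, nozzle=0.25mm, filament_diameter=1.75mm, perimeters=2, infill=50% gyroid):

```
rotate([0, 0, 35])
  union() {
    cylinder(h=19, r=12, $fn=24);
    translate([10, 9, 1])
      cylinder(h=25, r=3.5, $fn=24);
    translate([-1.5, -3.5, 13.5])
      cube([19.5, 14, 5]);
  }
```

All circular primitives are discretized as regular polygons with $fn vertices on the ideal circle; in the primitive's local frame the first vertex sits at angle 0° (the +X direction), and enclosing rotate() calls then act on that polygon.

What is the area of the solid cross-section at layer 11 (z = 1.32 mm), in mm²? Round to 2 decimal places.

At z = 1.32 mm: the cylinder: section is a regular 24-gon, circumradius r=12 (area = (24/2)·12.000²·sin(360°/24) = 447.24 mm²); the r=3.5 cylinder at (10, 9) contributes a regular 24-gon of circumradius 3.5 (area = (24/2)·3.500²·sin(360°/24) = 38.05 mm²); the cube at (-1.5, -3.5) does not reach this height (z outside [13.5, 18.5]); Taking the union: the regions partially overlap — summed areas 485.29 mm² minus the doubly-counted overlap 7.99 mm² gives 477.29 mm² — area = 477.29 mm²; (whole slice rotated 35° about Z — lengths, areas and connectivity unchanged). Overall, the cross-section is a single solid region. Net area = 477.29 mm².

477.29 mm²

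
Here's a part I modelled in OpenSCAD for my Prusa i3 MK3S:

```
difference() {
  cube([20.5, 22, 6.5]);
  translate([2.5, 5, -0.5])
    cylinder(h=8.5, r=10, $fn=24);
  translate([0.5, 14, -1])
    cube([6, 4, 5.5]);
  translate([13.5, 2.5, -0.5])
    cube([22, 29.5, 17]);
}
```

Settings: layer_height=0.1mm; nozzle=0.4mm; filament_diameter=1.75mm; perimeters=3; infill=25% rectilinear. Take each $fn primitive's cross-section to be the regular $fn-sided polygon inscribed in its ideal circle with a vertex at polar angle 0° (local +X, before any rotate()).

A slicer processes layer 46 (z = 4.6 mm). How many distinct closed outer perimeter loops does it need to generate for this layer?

1

At z = 4.6 mm: the cube is present — its section is the full 20.5×22 rectangle; the r=10 cylinder at (2.5, 5) gives a regular 24-gon of circumradius 10 (constant along its height); the cube at (0.5, 14) does not reach this height (z outside [-1, 4.5]); the cube at (13.5, 2.5) (footprint 22×29.5) is included at this height; Subtracting the remaining from the first: starting from the 20.5×22 cube, the r=10 cylinder at (2.5, 5) partially overlaps it — only the 162.27 mm² overlap (of its 310.58 mm²) is removed, clipping the outline; the 22×29.5 cube at (13.5, 2.5) partially overlaps it — only the 136.50 mm² overlap (of its 649.00 mm²) is removed, clipping the outline — 1 connected region. The result has 1 disconnected region.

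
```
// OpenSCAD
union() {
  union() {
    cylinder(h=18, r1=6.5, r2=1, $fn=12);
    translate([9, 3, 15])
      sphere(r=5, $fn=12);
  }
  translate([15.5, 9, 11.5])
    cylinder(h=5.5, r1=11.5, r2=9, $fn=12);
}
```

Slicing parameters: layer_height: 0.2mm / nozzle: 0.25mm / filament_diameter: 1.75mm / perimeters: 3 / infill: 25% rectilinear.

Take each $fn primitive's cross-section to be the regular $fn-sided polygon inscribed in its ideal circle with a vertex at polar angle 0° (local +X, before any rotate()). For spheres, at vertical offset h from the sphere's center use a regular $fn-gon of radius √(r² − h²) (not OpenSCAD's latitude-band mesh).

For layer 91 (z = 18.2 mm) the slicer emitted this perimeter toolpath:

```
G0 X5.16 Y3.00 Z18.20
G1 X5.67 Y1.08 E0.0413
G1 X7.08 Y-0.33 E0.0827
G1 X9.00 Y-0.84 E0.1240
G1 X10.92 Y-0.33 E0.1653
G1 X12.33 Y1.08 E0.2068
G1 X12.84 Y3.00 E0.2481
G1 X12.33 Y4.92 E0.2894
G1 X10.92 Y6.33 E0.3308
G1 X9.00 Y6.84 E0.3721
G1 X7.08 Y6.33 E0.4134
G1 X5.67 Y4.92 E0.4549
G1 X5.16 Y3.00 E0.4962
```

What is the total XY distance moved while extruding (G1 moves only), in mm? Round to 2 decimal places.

Sum the Euclidean lengths of each G1 segment: total = 23.87 mm.

23.87 mm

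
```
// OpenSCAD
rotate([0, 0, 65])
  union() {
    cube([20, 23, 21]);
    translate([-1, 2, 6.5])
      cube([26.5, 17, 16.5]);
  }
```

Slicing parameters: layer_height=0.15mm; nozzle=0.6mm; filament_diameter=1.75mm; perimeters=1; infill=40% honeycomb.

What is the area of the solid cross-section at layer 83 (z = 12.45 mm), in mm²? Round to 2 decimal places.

570.50 mm²

At z = 12.45 mm: the cube (footprint 20×23) is included at this height (area 460.00 mm²); the 26.5×17 cube at (-1, 2) contributes its full rectangle (area 450.50 mm²); Merging all regions: the regions partially overlap — summed areas 910.50 mm² minus the doubly-counted overlap 340.00 mm² gives 570.50 mm² — area = 570.50 mm²; (whole slice rotated 65° about Z — lengths, areas and connectivity unchanged). Overall, the cross-section is a single solid region. Net area = 570.50 mm².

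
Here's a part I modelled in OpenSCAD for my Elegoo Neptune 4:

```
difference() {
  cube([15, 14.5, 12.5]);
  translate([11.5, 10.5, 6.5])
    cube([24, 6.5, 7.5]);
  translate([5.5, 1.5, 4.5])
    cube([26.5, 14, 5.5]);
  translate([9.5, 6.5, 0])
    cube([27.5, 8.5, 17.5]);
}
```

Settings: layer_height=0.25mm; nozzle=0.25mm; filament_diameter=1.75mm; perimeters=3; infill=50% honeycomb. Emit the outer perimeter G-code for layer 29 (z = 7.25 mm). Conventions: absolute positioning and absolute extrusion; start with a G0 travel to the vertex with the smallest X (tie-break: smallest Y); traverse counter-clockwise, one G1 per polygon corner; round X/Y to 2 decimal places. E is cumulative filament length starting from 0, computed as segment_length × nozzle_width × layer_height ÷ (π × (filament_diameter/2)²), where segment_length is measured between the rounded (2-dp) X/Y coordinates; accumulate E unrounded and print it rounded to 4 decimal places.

G0 X0.00 Y0.00 Z7.25
G1 X15.00 Y0.00 E0.3898
G1 X15.00 Y1.50 E0.4287
G1 X5.50 Y1.50 E0.6756
G1 X5.50 Y14.50 E1.0134
G1 X0.00 Y14.50 E1.1563
G1 X0.00 Y0.00 E1.5331

At z = 7.25 mm: the cube is present — its section is the full 15×14.5 rectangle; the cube at (11.5, 10.5) (footprint 24×6.5) is included at this height; the 26.5×14 cube at (5.5, 1.5) contributes its full rectangle; the cube at (9.5, 6.5) is present — its section is the full 27.5×8.5 rectangle; Taking the first minus the rest: starting from the 15×14.5 cube, the 24×6.5 cube at (11.5, 10.5) partially overlaps it — only the 14.00 mm² overlap (of its 156.00 mm²) is removed, clipping the outline; the 26.5×14 cube at (5.5, 1.5) partially overlaps it — only the 109.50 mm² overlap (of its 371.00 mm²) is removed, clipping the outline; the 27.5×8.5 cube at (9.5, 6.5) misses the remaining region (no effect) — 1 connected region. The outline is a single polygon with 6 vertices. Extrusion per mm of travel: 0.25 × 0.25 / (π × 0.875²) = 0.025984. Accumulating E over each segment gives final E = 1.5331.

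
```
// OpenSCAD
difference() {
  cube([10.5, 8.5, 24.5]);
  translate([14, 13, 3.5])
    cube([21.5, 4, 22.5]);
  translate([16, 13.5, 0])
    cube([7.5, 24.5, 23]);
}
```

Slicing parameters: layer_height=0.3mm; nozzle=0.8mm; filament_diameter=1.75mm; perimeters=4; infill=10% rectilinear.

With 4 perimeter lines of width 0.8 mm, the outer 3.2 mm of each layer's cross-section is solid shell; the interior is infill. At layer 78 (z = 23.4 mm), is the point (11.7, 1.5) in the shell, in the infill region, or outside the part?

At z = 23.4 mm: the 10.5×8.5 cube contributes its full rectangle; the cube at (14, 13) is present — its section is the full 21.5×4 rectangle; the cube at (16, 13.5) does not reach this height (z outside [0, 23]); Subtracting the remaining from the first: starting from the 10.5×8.5 cube, the 21.5×4 cube at (14, 13) misses the remaining region (no effect) — 1 connected region. Overall, the cross-section is a single solid region. The nearest boundary edge runs (10.50, 8.50)→(10.50, 0.00); distance from the point to it = 1.20 mm. The point is not inside any of the regions above, so it lies outside the cross-section (1.20 mm from the nearest boundary).

outside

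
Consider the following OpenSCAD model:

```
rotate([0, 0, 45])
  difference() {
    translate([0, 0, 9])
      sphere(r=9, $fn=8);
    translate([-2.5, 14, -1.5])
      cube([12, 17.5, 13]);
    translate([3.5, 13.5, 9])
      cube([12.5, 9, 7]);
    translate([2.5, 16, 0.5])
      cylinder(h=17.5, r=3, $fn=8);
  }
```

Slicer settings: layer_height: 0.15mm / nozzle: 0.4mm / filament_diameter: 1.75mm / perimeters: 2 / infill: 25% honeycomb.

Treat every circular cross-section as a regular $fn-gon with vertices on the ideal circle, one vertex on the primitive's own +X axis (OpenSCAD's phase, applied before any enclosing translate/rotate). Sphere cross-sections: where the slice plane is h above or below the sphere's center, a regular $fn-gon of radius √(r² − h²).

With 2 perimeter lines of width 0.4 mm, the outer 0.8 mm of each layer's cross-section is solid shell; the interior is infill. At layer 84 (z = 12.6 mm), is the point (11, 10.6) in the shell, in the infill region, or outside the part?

outside

At z = 12.6 mm: the r=9 sphere contributes a regular 8-gon of circumradius √(9²−3.6²) = 8.249; the cube at (-2.5, 14) is absent (z outside [-1.5, 11.5]); the cube at (3.5, 13.5) is present — its section is the full 12.5×9 rectangle; the r=3 cylinder at (2.5, 16) gives a regular 8-gon of circumradius 3 (constant along its height); After the difference (first − rest): starting from the r=9 sphere, the 12.5×9 cube at (3.5, 13.5) misses the remaining region (no effect); the r=3 cylinder at (2.5, 16) misses the remaining region (no effect) — 1 connected region; (whole slice rotated 45° about Z — lengths, areas and connectivity unchanged). Overall, the cross-section is a single solid region. Undo the 45° rotation: the query point maps to (15.274, -0.283) in the un-rotated model frame. The nearest boundary edge runs (5.83, 5.83)→(8.25, 0.00); distance from the point to it = 7.03 mm. The point is not inside any of the regions above, so it lies outside the cross-section (7.03 mm from the nearest boundary).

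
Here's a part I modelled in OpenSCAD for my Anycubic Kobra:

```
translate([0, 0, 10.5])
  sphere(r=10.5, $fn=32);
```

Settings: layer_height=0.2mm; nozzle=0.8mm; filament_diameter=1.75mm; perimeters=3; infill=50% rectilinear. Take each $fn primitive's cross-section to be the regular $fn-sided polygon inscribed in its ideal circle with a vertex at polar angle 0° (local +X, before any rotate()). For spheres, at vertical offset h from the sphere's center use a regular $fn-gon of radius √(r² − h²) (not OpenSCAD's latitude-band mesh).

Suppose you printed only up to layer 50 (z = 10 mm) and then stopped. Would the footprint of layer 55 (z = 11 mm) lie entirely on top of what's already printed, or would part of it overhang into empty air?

entirely on top

Compare the two slices. At z = 10: the sphere: section is a regular 32-gon, circumradius = √(r²−h²) = √(10.5²−0.5²) = 10.488 (area = (32/2)·10.488²·sin(360°/32) = 343.36 mm²). At z = 11: the sphere: section is a regular 32-gon, circumradius = √(r²−h²) = √(10.5²−0.5²) = 10.488 (area = (32/2)·10.488²·sin(360°/32) = 343.36 mm²). Checking containment: the cross-section at z = 11 is a subset of the cross-section at z = 10.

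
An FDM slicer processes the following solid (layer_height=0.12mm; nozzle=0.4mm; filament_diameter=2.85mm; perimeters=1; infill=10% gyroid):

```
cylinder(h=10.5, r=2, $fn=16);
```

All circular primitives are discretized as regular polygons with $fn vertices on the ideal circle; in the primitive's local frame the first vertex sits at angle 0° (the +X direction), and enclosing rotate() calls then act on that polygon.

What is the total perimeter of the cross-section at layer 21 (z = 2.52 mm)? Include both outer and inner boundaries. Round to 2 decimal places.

At z = 2.52 mm: the r=2 cylinder contributes a regular 16-gon of circumradius 2 (perimeter = 2·16·2.000·sin(180°/16) = 12.49 mm). Overall, the cross-section is a single solid region. Total boundary length (outer) = 12.49 mm.

12.49 mm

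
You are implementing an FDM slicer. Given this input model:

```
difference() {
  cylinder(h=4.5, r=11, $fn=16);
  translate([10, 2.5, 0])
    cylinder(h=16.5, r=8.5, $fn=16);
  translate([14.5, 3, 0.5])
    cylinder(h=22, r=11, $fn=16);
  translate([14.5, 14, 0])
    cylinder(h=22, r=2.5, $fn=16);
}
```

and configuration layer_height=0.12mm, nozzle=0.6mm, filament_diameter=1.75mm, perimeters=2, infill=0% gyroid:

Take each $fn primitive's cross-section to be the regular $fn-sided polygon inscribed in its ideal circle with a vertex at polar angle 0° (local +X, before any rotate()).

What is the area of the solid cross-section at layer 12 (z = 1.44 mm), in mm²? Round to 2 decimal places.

At z = 1.44 mm: the r=11 cylinder gives a regular 16-gon of circumradius 11 (constant along its height) (area = (16/2)·11.000²·sin(360°/16) = 370.44 mm²); the r=8.5 cylinder at (10, 2.5) gives a regular 16-gon of circumradius 8.5 (constant along its height) (area = (16/2)·8.500²·sin(360°/16) = 221.19 mm²); the cylinder at (14.5, 3): section is a regular 16-gon, circumradius r=11 (area = (16/2)·11.000²·sin(360°/16) = 370.44 mm²); the r=2.5 cylinder at (14.5, 14) contributes a regular 16-gon of circumradius 2.5 (area = (16/2)·2.500²·sin(360°/16) = 19.13 mm²); Taking the first minus the rest: starting from the r=11 cylinder (370.44 mm²), the r=8.5 cylinder at (10, 2.5) partially overlaps it — only the 100.73 mm² overlap (of its 221.19 mm²) is removed, clipping the outline; the r=11 cylinder at (14.5, 3) partially overlaps it — only the 0.24 mm² overlap (of its 370.44 mm²) is removed, clipping the outline; the r=2.5 cylinder at (14.5, 14) misses the remaining region (no effect) — area = 269.47 mm². Overall, the cross-section is a single solid region. Net area = 269.47 mm².

269.47 mm²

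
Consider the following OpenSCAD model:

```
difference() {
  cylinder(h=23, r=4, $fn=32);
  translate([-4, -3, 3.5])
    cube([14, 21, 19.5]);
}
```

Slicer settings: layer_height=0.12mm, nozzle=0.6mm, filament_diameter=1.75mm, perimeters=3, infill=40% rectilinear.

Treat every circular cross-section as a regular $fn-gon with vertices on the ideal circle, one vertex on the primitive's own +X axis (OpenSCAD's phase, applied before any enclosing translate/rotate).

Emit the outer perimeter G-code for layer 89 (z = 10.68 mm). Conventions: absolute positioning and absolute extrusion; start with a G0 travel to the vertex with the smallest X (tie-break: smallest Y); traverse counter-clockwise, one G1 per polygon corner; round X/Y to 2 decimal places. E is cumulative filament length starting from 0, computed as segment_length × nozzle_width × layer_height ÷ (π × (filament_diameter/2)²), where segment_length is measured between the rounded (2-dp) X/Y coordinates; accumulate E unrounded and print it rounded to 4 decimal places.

At z = 10.68 mm: the r=4 cylinder contributes a regular 32-gon of circumradius 4; the 14×21 cube at (-4, -3) contributes its full rectangle; After the difference (first − rest): starting from the r=4 cylinder, the 14×21 cube at (-4, -3) partially overlaps it — only the 46.39 mm² overlap (of its 294.00 mm²) is removed, clipping the outline — 1 connected region. The outline is a single polygon with 9 vertices. Extrusion per mm of travel: 0.6 × 0.12 / (π × 0.875²) = 0.029934. Accumulating E over each segment gives final E = 0.3285.

G0 X-2.62 Y-3.00 Z10.68
G1 X-2.22 Y-3.33 E0.0155
G1 X-1.53 Y-3.70 E0.0390
G1 X-0.78 Y-3.92 E0.0624
G1 X0.00 Y-4.00 E0.0858
G1 X0.78 Y-3.92 E0.1093
G1 X1.53 Y-3.70 E0.1327
G1 X2.22 Y-3.33 E0.1561
G1 X2.62 Y-3.00 E0.1717
G1 X-2.62 Y-3.00 E0.3285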